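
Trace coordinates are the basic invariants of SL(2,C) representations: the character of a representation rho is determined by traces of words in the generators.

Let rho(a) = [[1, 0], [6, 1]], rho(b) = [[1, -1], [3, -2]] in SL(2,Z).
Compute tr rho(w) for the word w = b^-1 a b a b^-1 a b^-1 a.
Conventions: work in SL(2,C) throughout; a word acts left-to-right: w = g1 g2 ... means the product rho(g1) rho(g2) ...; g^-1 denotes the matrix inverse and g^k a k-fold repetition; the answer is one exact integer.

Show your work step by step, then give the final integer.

-781

rho(b^-1) = [[-2, 1], [-3, 1]]
... * rho(a) = [[1, 0], [6, 1]]  ->  [[4, 1], [3, 1]]
... * rho(b) = [[1, -1], [3, -2]]  ->  [[7, -6], [6, -5]]
... * rho(a) = [[1, 0], [6, 1]]  ->  [[-29, -6], [-24, -5]]
... * rho(b^-1) = [[-2, 1], [-3, 1]]  ->  [[76, -35], [63, -29]]
... * rho(a) = [[1, 0], [6, 1]]  ->  [[-134, -35], [-111, -29]]
... * rho(b^-1) = [[-2, 1], [-3, 1]]  ->  [[373, -169], [309, -140]]
... * rho(a) = [[1, 0], [6, 1]]  ->  [[-641, -169], [-531, -140]]
tr = -641 + -140 = -781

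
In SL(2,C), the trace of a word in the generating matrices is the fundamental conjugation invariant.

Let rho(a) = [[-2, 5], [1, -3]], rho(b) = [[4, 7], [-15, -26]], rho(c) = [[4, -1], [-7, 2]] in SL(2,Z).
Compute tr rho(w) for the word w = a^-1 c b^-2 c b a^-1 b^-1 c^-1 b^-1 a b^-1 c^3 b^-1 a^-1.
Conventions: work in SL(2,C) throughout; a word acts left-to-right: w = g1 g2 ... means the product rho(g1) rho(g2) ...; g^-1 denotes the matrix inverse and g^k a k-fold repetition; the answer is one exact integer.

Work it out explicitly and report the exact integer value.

rho(a^-1) = [[-3, -5], [-1, -2]]
... * rho(c) = [[4, -1], [-7, 2]]  ->  [[23, -7], [10, -3]]
... * rho(b^-1) = [[-26, -7], [15, 4]]  ->  [[-703, -189], [-305, -82]]
... * rho(b^-1) = [[-26, -7], [15, 4]]  ->  [[15443, 4165], [6700, 1807]]
... * rho(c) = [[4, -1], [-7, 2]]  ->  [[32617, -7113], [14151, -3086]]
... * rho(b) = [[4, 7], [-15, -26]]  ->  [[237163, 413257], [102894, 179293]]
... * rho(a^-1) = [[-3, -5], [-1, -2]]  ->  [[-1124746, -2012329], [-487975, -873056]]
... * rho(b^-1) = [[-26, -7], [15, 4]]  ->  [[-941539, -176094], [-408490, -76399]]
... * rho(c^-1) = [[2, 1], [7, 4]]  ->  [[-3115736, -1645915], [-1351773, -714086]]
... * rho(b^-1) = [[-26, -7], [15, 4]]  ->  [[56320411, 15226492], [24434808, 6606067]]
... * rho(a) = [[-2, 5], [1, -3]]  ->  [[-97414330, 235922579], [-42263549, 102355839]]
... * rho(b^-1) = [[-26, -7], [15, 4]]  ->  [[6071611265, 1625590626], [2634189859, 705268199]]
... * rho(c) = [[4, -1], [-7, 2]]  ->  [[12907310678, -2820430013], [5599882043, -1223653461]]
... * rho(c) = [[4, -1], [-7, 2]]  ->  [[71372252803, -18548170704], [30965102399, -8047188965]]
... * rho(c) = [[4, -1], [-7, 2]]  ->  [[415326206140, -108468594211], [180190732351, -47059480329]]
... * rho(b^-1) = [[-26, -7], [15, 4]]  ->  [[-12425510272805, -3341157819824], [-5390851246061, -1449573047773]]
... * rho(a^-1) = [[-3, -5], [-1, -2]]  ->  [[40617688638239, 68809867003673], [17622126785956, 29853402325851]]
tr = 40617688638239 + 29853402325851 = 70471090964090

70471090964090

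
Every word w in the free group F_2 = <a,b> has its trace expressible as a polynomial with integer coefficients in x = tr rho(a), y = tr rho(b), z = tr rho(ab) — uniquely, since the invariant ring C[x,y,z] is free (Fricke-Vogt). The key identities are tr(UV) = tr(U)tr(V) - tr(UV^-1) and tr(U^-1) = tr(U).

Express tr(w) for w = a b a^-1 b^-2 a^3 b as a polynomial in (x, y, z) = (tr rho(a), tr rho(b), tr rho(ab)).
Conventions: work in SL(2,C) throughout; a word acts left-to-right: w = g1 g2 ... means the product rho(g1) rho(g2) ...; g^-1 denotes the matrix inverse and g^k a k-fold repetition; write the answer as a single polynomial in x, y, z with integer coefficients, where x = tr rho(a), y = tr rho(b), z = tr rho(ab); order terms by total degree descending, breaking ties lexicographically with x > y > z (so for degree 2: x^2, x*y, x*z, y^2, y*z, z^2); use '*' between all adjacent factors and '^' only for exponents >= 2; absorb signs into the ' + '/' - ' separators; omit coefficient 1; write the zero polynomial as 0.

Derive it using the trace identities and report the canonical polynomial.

-x^3*y^2*z^2 + x^4*y*z + x^2*y^3*z + x^2*y*z^3 + x*y^2*z^2 - 4*x^2*y*z - y^3*z - y*z^3 - x*y^2 - x*z^2 + 4*y*z + x

reduce: trace(b a^2) = trace(a)*trace(b a) - trace(b)  (reduce the a square) = x*z - y
so trace(a^2 b a) = trace(a)*trace(b a^2) - trace(b a)  (reduce the a square) = x^2*z - x*y - z
trace(a^3 b a) = trace(a)*trace(a^2 b a) - trace(a^2 b)  (reduce the a square) = x^3*z - x^2*y - 2*x*z + y
so trace(b a b a) = trace(a b)*trace(a b) - trace(1)  (split on a) = z^2 - 2
so trace(b a b) = trace(b)*trace(a b) - trace(a)  (reduce the b square) = y*z - x
trace(a b a b a) = trace(a)*trace(b a b a) - trace(b a b)  (reduce the a square) = x*z^2 - y*z - x
trace(a^3 b a b) = trace(a)*trace(a b a b a) - trace(a b a b)  (reduce the a square) = x^2*z^2 - x*y*z - x^2 - z^2 + 2
trace(b^-1 a^3 b a) = trace(a^3 b a)*trace(b) - trace(a^3 b a b)  (eliminate b^-1) = x^3*y*z - x^2*y^2 - x^2*z^2 - x*y*z + x^2 + y^2 + z^2 - 2
so trace(a^3 b a b a) = trace(a)*trace(b a b a^3) - trace(b a b a^2)  (reduce the a square) = x^3*z^2 - x^2*y*z - x^3 - 2*x*z^2 + y*z + 3*x
reduce: trace(b a b a b a) = trace(b a b a)*trace(b a) - trace(a b)  (split on b) = z^3 - 3*z
trace(b a b a b) = trace(b)*trace(a b a b) - trace(a b a)  (reduce the b square) = y*z^2 - x*z - y
so trace(a b a b a b a) = trace(a)*trace(b a b a b a) - trace(b a b a b)  (reduce the a square) = x*z^3 - y*z^2 - 2*x*z + y
trace(a^3 b a b a b) = trace(a)*trace(a b a b a b a) - trace(a b a b a b)  (reduce the a square) = x^2*z^3 - x*y*z^2 - 2*x^2*z - z^3 + x*y + 3*z
trace(a^3 b a b a b^-1) = trace(a^3 b a b a)*trace(b) - trace(a^3 b a b a b)  (eliminate b^-1) = x^3*y*z^2 - x^2*y^2*z - x^2*z^3 - x^3*y - x*y*z^2 + 2*x^2*z + y^2*z + z^3 + 2*x*y - 3*z
trace(b^-2 a^3 b a b a) = trace(a^3 b a b a b^-1)*trace(b) - trace(a^3 b a b a)  (eliminate b^-1) = x^3*y^2*z^2 - x^2*y^3*z - x^2*y*z^3 - x^3*y^2 - x^3*z^2 - x*y^2*z^2 + 3*x^2*y*z + y^3*z + y*z^3 + x^3 + 2*x*y^2 + 2*x*z^2 - 4*y*z - 3*x
so trace(a b a^-1 b^-2 a^3 b) = trace(b^-2 a^3 b a b)*trace(a) - trace(b^-2 a^3 b a b a)  (eliminate a^-1) = -x^3*y^2*z^2 + x^4*y*z + x^2*y^3*z + x^2*y*z^3 + x*y^2*z^2 - 4*x^2*y*z - y^3*z - y*z^3 - x*y^2 - x*z^2 + 4*y*z + x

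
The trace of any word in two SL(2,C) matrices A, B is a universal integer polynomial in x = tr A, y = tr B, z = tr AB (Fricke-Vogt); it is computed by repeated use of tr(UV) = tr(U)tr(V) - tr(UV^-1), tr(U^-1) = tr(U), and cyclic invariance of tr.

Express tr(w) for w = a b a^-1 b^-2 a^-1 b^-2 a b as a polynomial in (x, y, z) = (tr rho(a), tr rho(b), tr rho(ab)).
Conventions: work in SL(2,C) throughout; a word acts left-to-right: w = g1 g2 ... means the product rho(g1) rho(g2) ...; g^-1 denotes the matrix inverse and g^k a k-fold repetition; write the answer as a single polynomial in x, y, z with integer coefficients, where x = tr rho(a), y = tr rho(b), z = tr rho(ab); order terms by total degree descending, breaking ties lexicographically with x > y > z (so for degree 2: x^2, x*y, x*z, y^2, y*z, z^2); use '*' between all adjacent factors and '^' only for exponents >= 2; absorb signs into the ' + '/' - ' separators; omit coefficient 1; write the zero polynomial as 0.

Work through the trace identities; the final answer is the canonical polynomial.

tr(a b a) = tr(a) * tr(b a) - tr(b) = x*z - y
tr(a b a b) = tr(b a) * tr(b a) - tr(1)   [split at repeated b] = z^2 - 2
tr(b^-1 a b a) = tr(a b a) * tr(b) - tr(a b a b) = x*y*z - y^2 - z^2 + 2
tr(a b a^-1 b^-1) = tr(b^-1 a b) * tr(a) - tr(b^-1 a b a) = -x*y*z + x^2 + y^2 + z^2 - 2
tr(b a b) = tr(b) * tr(a b) - tr(a) = y*z - x
tr(a b a b a) = tr(a) * tr(b a b a) - tr(b a b) = x*z^2 - y*z - x
tr(b a b a b a) = tr(b a) * tr(b a b a) - tr(b^-1 a^-1)   [split at repeated b] = z^3 - 3*z
tr(b a b a b) = tr(b) * tr(a b a b) - tr(a b a) = y*z^2 - x*z - y
tr(a b a b a b a) = tr(a) * tr(b a b a b a) - tr(b a b a b) = x*z^3 - y*z^2 - 2*x*z + y
tr(a b a b a b a b) = tr(b a b a b a) * tr(b a) - tr(a b a b)   [split at repeated b] = z^4 - 4*z^2 + 2
tr(b a b a b a b^-1 a) = tr(a b a b a b a) * tr(b) - tr(a b a b a b a b) = x*y*z^3 - y^2*z^2 - z^4 - 2*x*y*z + y^2 + 4*z^2 - 2
tr(b^-1 a^-1 b a b a b a) = tr(b a b a b a b^-1) * tr(a) - tr(b a b a b a b^-1 a) = -x*y*z^3 + x^2*z^2 + y^2*z^2 + z^4 + x*y*z - x^2 - y^2 - 4*z^2 + 2
tr(b^-1 a^-1 b a b a b a^-1) = tr(b^-1 a^-1 b a b a b) * tr(a) - tr(b^-1 a^-1 b a b a b a) = x*y*z^3 - x^2*z^2 - y^2*z^2 - z^4 + y^2 + 4*z^2 - 2
tr(a^-1 b a b a b) = tr(b a b a b) * tr(a) - tr(b a b a b a) = x*y*z^2 - x^2*z - z^3 - x*y + 3*z
tr(a^-1 b a b a b a^-1) = tr(a^-1 b a b a b) * tr(a) - tr(a^-1 b a b a b a) = x^2*y*z^2 - x^3*z - x*z^3 - x^2*y - y*z^2 + 4*x*z + y
tr(a b a b a^-1 b^-2 a^-1 b) = tr(b^-1 a^-1 b a b a b a^-1) * tr(b) - tr(b^-1 a^-1 b a b a b a^-1 b) = x*y^2*z^3 - 2*x^2*y*z^2 - y^3*z^2 - y*z^4 + x^3*z + x*z^3 + x^2*y + y^3 + 5*y*z^2 - 4*x*z - 3*y
tr(a b a b a^-1 b^-2 a^-1 b^-1) = tr(a b a b a^-1 b^-2 a^-1) * tr(b) - tr(a b a b a^-1 b^-2 a^-1 b) = -x*y^2*z^3 + 2*x^2*y*z^2 + y^3*z^2 + y*z^4 - x^3*z - x*y^2*z - x*z^3 - 4*y*z^2 + 4*x*z + y
tr(a b a^-1 b^-2 a^-1 b^-2 a b) = tr(a b a b a^-1 b^-2 a^-1 b^-1) * tr(b) - tr(a b a b a^-1 b^-2 a^-1) = -x*y^3*z^3 + 2*x^2*y^2*z^2 + y^4*z^2 + y^2*z^4 - x^3*y*z - x*y^3*z - x*y*z^3 - 4*y^2*z^2 + 5*x*y*z - x^2 - z^2 + 2

-x*y^3*z^3 + 2*x^2*y^2*z^2 + y^4*z^2 + y^2*z^4 - x^3*y*z - x*y^3*z - x*y*z^3 - 4*y^2*z^2 + 5*x*y*z - x^2 - z^2 + 2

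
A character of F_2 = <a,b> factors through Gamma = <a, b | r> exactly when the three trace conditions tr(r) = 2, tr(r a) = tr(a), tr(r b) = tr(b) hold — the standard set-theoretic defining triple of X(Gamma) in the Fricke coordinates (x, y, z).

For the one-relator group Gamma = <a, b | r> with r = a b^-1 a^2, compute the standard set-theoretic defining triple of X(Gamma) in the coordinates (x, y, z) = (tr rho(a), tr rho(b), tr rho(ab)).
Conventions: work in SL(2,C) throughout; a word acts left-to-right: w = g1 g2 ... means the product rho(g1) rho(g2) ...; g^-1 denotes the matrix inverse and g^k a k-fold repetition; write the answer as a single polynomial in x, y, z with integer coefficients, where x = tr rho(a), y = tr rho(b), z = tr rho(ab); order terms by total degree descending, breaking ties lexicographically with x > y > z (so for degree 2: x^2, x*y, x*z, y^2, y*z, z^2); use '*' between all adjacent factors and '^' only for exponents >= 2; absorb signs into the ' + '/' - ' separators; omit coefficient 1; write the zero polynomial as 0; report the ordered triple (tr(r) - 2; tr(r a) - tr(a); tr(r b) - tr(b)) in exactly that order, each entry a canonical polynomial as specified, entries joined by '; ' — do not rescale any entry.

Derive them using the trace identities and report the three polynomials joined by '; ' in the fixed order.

x^3*y - x^2*z - 2*x*y + z - 2; x^4*y - x^3*z - 3*x^2*y + 2*x*z - x + y; x^2*y*z - x*y^2 - x*z^2 + x - y

so trace(a^2) = trace(a) trace(a) - trace(1)  (reduce the a square) = x^2 - 2
trace(a^3) = trace(a) trace(a^2) - trace(a)  (reduce the a square) = x^3 - 3*x
reduce: trace(b a^2) = trace(a) trace(b a) - trace(b)  (reduce the a square) = x*z - y
trace(a^3 b) = trace(a) trace(b a^2) - trace(b a)  (reduce the a square) = x^2*z - x*y - z
so trace(a b^-1 a^2) = trace(a^3) trace(b) - trace(a^3 b)  (eliminate b^-1) = x^3*y - x^2*z - 2*x*y + z
trace(a^4) = trace(a) trace(a^3) - trace(a^2)   [square of a] = x^4 - 4*x^2 + 2
trace(a^4 b) = trace(a) trace(a b a^2) - trace(a b a)   [square of a] = x^3*z - x^2*y - 2*x*z + y
so trace(a b^-1 a^3) = trace(a^4) trace(b) - trace(a^4 b)   [inverse elimination on b] = x^4*y - x^3*z - 3*x^2*y + 2*x*z + y
trace(b a b a) = trace(a b) trace(a b) - trace(1)   [split at a repeated a] = z^2 - 2
reduce: trace(b a b) = trace(b) trace(a b) - trace(a)   [square of b] = y*z - x
trace(a^2 b a b) = trace(a) trace(b a b a) - trace(b a b)   [square of a] = x*z^2 - y*z - x
reduce: trace(a b^-1 a^2 b) = trace(a^2 b a) trace(b) - trace(a^2 b a b)   [inverse elimination on b] = x^2*y*z - x*y^2 - x*z^2 + x
assemble the triple (trace(r) - 2; trace(r a) - x; trace(r b) - y)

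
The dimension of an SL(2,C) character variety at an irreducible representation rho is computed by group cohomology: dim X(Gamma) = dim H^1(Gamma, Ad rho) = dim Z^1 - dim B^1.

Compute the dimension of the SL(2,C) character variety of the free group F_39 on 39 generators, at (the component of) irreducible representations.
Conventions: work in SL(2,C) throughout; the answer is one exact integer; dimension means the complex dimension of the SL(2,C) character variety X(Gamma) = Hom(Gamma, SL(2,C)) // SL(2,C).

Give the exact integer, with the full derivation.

114

Gamma = F_39 has 39 generators and no relators.
Z^1(Gamma, Ad rho) = (sl_2)^39: a cocycle is a free choice of one sl_2 vector per generator, so dim Z^1 = 3*39 = 117.
At an irreducible rho the centralizer of the image in sl_2 is 0, so the coboundary map sl_2 -> Z^1 is injective: dim B^1 = 3.
dim H^1 = 117 - 3 = 114, which is dim X.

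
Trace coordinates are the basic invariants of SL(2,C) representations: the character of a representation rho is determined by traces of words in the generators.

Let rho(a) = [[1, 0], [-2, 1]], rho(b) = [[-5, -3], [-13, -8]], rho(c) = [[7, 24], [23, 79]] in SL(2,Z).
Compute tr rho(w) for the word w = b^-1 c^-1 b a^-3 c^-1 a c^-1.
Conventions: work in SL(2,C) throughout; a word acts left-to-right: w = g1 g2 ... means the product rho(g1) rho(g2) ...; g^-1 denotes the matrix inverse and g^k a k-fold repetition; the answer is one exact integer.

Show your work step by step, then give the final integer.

rho(b^-1) = [[-8, 3], [13, -5]]
... * rho(c^-1) = [[79, -24], [-23, 7]]  ->  [[-701, 213], [1142, -347]]
... * rho(b) = [[-5, -3], [-13, -8]]  ->  [[736, 399], [-1199, -650]]
... * rho(a^-1) = [[1, 0], [2, 1]]  ->  [[1534, 399], [-2499, -650]]
... * rho(a^-1) = [[1, 0], [2, 1]]  ->  [[2332, 399], [-3799, -650]]
... * rho(a^-1) = [[1, 0], [2, 1]]  ->  [[3130, 399], [-5099, -650]]
... * rho(c^-1) = [[79, -24], [-23, 7]]  ->  [[238093, -72327], [-387871, 117826]]
... * rho(a) = [[1, 0], [-2, 1]]  ->  [[382747, -72327], [-623523, 117826]]
... * rho(c^-1) = [[79, -24], [-23, 7]]  ->  [[31900534, -9692217], [-51968315, 15789334]]
tr = 31900534 + 15789334 = 47689868

47689868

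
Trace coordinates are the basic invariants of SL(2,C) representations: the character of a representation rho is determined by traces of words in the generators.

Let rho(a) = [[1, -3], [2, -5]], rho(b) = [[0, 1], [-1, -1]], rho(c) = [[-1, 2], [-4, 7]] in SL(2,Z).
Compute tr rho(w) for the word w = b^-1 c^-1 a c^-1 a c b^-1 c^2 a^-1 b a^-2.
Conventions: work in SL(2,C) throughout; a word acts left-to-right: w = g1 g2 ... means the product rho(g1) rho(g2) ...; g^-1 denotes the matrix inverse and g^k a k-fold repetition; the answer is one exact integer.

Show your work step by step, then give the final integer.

-747172

rho(b^-1) = [[-1, -1], [1, 0]]
... * rho(c^-1) = [[7, -2], [4, -1]]  ->  [[-11, 3], [7, -2]]
... * rho(a) = [[1, -3], [2, -5]]  ->  [[-5, 18], [3, -11]]
... * rho(c^-1) = [[7, -2], [4, -1]]  ->  [[37, -8], [-23, 5]]
... * rho(a) = [[1, -3], [2, -5]]  ->  [[21, -71], [-13, 44]]
... * rho(c) = [[-1, 2], [-4, 7]]  ->  [[263, -455], [-163, 282]]
... * rho(b^-1) = [[-1, -1], [1, 0]]  ->  [[-718, -263], [445, 163]]
... * rho(c) = [[-1, 2], [-4, 7]]  ->  [[1770, -3277], [-1097, 2031]]
... * rho(c) = [[-1, 2], [-4, 7]]  ->  [[11338, -19399], [-7027, 12023]]
... * rho(a^-1) = [[-5, 3], [-2, 1]]  ->  [[-17892, 14615], [11089, -9058]]
... * rho(b) = [[0, 1], [-1, -1]]  ->  [[-14615, -32507], [9058, 20147]]
... * rho(a^-1) = [[-5, 3], [-2, 1]]  ->  [[138089, -76352], [-85584, 47321]]
... * rho(a^-1) = [[-5, 3], [-2, 1]]  ->  [[-537741, 337915], [333278, -209431]]
tr = -537741 + -209431 = -747172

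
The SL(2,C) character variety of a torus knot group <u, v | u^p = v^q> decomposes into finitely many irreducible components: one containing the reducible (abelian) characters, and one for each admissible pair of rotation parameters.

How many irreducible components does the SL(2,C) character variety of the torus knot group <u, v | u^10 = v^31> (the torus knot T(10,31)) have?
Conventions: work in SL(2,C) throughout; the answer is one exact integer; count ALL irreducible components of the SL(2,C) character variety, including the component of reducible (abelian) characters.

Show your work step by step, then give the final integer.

136

For T(10,31): irreducibility forces the central element u^10 = v^31 to one of +I, -I.
So on each irreducible component the traces are pinned: tr(u) = 2*cos(pi*alpha/10) with 1 <= alpha <= 9, tr(v) = 2*cos(pi*beta/31) with 1 <= beta <= 30.
The two central values (-1)^alpha I and (-1)^beta I must be the same matrix, so alpha and beta share a parity.
Enumerate parity-matched pairs: 5*15 odd-odd plus 4*15 even-even gives 135.
components with irreducible characters: 135; plus the single component of reducible (abelian) characters: total 136.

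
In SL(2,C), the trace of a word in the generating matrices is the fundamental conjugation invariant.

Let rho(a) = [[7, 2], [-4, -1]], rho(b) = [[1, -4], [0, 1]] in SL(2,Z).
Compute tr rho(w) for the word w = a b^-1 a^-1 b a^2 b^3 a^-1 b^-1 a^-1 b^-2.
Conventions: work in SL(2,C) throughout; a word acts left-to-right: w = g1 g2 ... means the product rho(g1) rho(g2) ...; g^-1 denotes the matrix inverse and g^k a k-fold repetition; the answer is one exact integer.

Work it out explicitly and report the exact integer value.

rho(a) = [[7, 2], [-4, -1]]
... * rho(b^-1) = [[1, 4], [0, 1]]  ->  [[7, 30], [-4, -17]]
... * rho(a^-1) = [[-1, -2], [4, 7]]  ->  [[113, 196], [-64, -111]]
... * rho(b) = [[1, -4], [0, 1]]  ->  [[113, -256], [-64, 145]]
... * rho(a) = [[7, 2], [-4, -1]]  ->  [[1815, 482], [-1028, -273]]
... * rho(a) = [[7, 2], [-4, -1]]  ->  [[10777, 3148], [-6104, -1783]]
... * rho(b) = [[1, -4], [0, 1]]  ->  [[10777, -39960], [-6104, 22633]]
... * rho(b) = [[1, -4], [0, 1]]  ->  [[10777, -83068], [-6104, 47049]]
... * rho(b) = [[1, -4], [0, 1]]  ->  [[10777, -126176], [-6104, 71465]]
... * rho(a^-1) = [[-1, -2], [4, 7]]  ->  [[-515481, -904786], [291964, 512463]]
... * rho(b^-1) = [[1, 4], [0, 1]]  ->  [[-515481, -2966710], [291964, 1680319]]
... * rho(a^-1) = [[-1, -2], [4, 7]]  ->  [[-11351359, -19736008], [6429312, 11178305]]
... * rho(b^-1) = [[1, 4], [0, 1]]  ->  [[-11351359, -65141444], [6429312, 36895553]]
... * rho(b^-1) = [[1, 4], [0, 1]]  ->  [[-11351359, -110546880], [6429312, 62612801]]
tr = -11351359 + 62612801 = 51261442

51261442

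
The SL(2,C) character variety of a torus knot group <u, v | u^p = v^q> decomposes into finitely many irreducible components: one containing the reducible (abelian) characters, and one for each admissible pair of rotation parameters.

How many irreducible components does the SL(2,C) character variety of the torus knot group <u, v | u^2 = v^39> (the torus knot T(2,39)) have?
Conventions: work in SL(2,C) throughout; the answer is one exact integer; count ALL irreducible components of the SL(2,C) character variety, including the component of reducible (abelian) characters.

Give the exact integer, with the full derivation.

Gamma = < u, v | u^2 = v^39 > (torus knot T(2,39)); the central element u^2 = v^39 acts as +I or -I in any irreducible SL(2,C) representation.
This locks tr(u) to 2*cos(pi*alpha/2), alpha in 1..1, and tr(v) to 2*cos(pi*beta/39), beta in 1..38, on each component of irreducible characters.
The two central values (-1)^alpha I and (-1)^beta I must be the same matrix, so alpha and beta share a parity.
Enumerate parity-matched pairs: 1*19 odd-odd plus 0*19 even-even gives 19.
That is 19 components of irreducible characters, and with the reducible (abelian) component the total is 20.

20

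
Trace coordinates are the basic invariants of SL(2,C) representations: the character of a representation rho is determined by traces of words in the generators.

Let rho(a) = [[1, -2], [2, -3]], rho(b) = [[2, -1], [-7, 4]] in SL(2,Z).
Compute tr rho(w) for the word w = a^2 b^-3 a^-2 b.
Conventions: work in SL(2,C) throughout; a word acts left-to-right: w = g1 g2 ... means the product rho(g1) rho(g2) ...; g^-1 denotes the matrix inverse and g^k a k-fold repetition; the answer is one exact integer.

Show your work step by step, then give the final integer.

rho(a) = [[1, -2], [2, -3]]
... * rho(a) = [[1, -2], [2, -3]]  ->  [[-3, 4], [-4, 5]]
... * rho(b^-1) = [[4, 1], [7, 2]]  ->  [[16, 5], [19, 6]]
... * rho(b^-1) = [[4, 1], [7, 2]]  ->  [[99, 26], [118, 31]]
... * rho(b^-1) = [[4, 1], [7, 2]]  ->  [[578, 151], [689, 180]]
... * rho(a^-1) = [[-3, 2], [-2, 1]]  ->  [[-2036, 1307], [-2427, 1558]]
... * rho(a^-1) = [[-3, 2], [-2, 1]]  ->  [[3494, -2765], [4165, -3296]]
... * rho(b) = [[2, -1], [-7, 4]]  ->  [[26343, -14554], [31402, -17349]]
tr = 26343 + -17349 = 8994

8994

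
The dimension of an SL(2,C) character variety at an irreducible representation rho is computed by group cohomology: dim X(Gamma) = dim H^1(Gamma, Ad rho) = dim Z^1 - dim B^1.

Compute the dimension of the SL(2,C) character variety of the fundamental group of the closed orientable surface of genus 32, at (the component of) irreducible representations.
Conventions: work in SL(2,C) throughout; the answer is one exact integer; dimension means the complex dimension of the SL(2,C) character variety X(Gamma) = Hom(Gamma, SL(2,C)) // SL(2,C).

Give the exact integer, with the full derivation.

Gamma = pi_1(Sigma_32) = < a_1, b_1, ..., a_32, b_32 | prod [a_i, b_i] > has 2g = 64 generators and 1 relator.
Before the relator condition, cocycle space has dim 3*64 = 192.
H^2 = coker(d_2) is dual to H^0 = 0 at irreducible rho (Poincare duality), so d_2 is onto: dim Z^1 = 189.
dim B^1 = 3 (coboundaries, injective at irreducible rho).
dim X = dim H^1 = 189 - 3 = 186.

186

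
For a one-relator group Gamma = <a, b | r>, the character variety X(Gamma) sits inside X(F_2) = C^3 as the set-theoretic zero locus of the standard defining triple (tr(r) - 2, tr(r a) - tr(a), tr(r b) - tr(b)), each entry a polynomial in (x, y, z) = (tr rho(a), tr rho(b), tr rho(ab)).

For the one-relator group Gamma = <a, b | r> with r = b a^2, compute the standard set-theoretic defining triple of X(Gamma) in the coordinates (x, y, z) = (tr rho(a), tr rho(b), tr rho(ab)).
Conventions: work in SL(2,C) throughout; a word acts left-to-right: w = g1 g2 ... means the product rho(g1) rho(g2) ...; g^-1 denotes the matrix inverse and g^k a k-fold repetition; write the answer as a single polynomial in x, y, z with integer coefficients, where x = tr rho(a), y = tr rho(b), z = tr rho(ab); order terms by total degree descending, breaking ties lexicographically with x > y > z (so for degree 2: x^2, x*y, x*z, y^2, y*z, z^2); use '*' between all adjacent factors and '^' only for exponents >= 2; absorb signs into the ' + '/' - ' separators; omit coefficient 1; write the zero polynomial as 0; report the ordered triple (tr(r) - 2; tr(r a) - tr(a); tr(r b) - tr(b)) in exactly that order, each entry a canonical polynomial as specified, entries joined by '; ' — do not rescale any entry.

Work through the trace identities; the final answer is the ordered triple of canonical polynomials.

x*z - y - 2; x^2*z - x*y - x - z; x*y*z - x^2 - y^2 - y + 2

apply: tr(b a^2) = tr(a)*tr(b a) - tr(b)  (reduce the a square) = x*z - y
tr(b a^3) = tr(a)*tr(b a^2) - tr(b a)   [square of a] = x^2*z - x*y - z
tr(b^2 a) = tr(b)*tr(a b) - tr(a)  (reduce the b square) = y*z - x
tr(b^2) = tr(b)*tr(b) - tr(1)  (reduce the b square) = y^2 - 2
tr(b a^2 b) = tr(a)*tr(b^2 a) - tr(b^2)  (reduce the a square) = x*y*z - x^2 - y^2 + 2
assemble the triple (tr(r) - 2; tr(r a) - x; tr(r b) - y)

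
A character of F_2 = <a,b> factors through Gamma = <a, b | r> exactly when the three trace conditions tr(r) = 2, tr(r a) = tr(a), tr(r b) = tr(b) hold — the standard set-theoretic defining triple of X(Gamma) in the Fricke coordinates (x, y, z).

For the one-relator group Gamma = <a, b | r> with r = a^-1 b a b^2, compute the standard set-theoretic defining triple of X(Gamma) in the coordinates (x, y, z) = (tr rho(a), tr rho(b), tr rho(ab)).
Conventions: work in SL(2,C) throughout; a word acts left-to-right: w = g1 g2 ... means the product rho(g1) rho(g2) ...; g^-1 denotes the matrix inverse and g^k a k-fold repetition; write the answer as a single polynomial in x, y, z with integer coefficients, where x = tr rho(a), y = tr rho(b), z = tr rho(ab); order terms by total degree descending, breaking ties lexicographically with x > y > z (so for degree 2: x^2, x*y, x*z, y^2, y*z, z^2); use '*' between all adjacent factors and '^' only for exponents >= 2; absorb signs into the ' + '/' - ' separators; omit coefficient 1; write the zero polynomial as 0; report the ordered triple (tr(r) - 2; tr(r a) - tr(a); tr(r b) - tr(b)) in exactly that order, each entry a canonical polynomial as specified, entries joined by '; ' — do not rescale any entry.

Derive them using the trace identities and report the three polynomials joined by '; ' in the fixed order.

x*y^2*z - x^2*y - y*z^2 + y - 2; y^2*z - x*y - x - z; x*y^3*z - x^2*y^2 - y^2*z^2 - x*y*z + x^2 + y^2 + z^2 - y - 2

trace(b a b) = trace(b) trace(a b) - trace(a) = y*z - x
next, trace(b a b^2) = trace(b) trace(b a b) - trace(b a) = y^2*z - x*y - z
trace(a b a b) = trace(b a) trace(b a) - trace(1)   [split at repeated b] = z^2 - 2
trace(a b a) = trace(a) trace(b a) - trace(b) = x*z - y
trace(b a b^2 a) = trace(b) trace(a b a b) - trace(a b a) = y*z^2 - x*z - y
next, trace(a^-1 b a b^2) = trace(b a b^2) trace(a) - trace(b a b^2 a) = x*y^2*z - x^2*y - y*z^2 + y
and trace(b a b^3) = trace(b) trace(b^2 a b) - trace(b^2 a)  (reduce the b square) = y^3*z - x*y^2 - 2*y*z + x
trace(b a b^3 a) = trace(b) trace(a b a b^2) - trace(a b a b)  (reduce the b square) = y^2*z^2 - x*y*z - y^2 - z^2 + 2
next, trace(a^-1 b a b^3) = trace(b a b^3) trace(a) - trace(b a b^3 a)  (eliminate a^-1) = x*y^3*z - x^2*y^2 - y^2*z^2 - x*y*z + x^2 + y^2 + z^2 - 2
assemble the triple (trace(r) - 2; trace(r a) - x; trace(r b) - y)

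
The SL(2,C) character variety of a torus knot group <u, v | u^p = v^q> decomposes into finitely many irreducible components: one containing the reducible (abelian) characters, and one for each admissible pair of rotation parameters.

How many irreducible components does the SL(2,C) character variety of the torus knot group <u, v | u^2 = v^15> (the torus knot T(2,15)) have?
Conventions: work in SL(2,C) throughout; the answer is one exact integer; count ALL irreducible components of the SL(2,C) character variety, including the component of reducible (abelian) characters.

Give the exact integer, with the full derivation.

8

In the torus knot group T(2,15), u^2 = v^15 is central, so an irreducible representation sends it to +I or -I (Schur).
On an irreducible component, tr(u) is locked at 2*cos(pi*alpha/2) for some alpha in 1..1, and tr(v) at 2*cos(pi*beta/15) for some beta in 1..14.
Consistency of u^2 = (-1)^alpha I with v^15 = (-1)^beta I forces alpha = beta (mod 2).
Counting: 1 odd alphas x 7 odd betas + 0 even alphas x 7 even betas = 7 + 0 = 7.
Total: 7 irreducible-character components + 1 reducible (abelian) component = 8.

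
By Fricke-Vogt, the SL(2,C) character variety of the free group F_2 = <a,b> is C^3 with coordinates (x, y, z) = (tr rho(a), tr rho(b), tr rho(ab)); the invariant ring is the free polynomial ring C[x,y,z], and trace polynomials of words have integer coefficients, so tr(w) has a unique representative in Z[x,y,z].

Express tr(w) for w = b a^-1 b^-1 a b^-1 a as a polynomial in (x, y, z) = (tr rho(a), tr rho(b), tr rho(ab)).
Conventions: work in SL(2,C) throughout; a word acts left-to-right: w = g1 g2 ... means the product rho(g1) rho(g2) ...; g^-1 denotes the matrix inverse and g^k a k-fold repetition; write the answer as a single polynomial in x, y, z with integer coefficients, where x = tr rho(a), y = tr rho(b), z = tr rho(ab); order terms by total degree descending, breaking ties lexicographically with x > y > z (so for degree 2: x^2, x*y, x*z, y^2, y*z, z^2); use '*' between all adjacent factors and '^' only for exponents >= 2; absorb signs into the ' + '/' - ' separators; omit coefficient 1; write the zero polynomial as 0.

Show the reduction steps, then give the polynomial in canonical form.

trace(a^2) = trace(a) trace(a) - trace(1)   [square of a] = x^2 - 2
next, trace(a b a) = trace(a) trace(b a) - trace(b)   [square of a] = x*z - y
trace(a^2 b a) = trace(a) trace(a b a) - trace(a b)   [square of a] = x^2*z - x*y - z
next, trace(b a b a) = trace(b a) trace(b a) - trace(1)   [split at a repeated b] = z^2 - 2
trace(b a b) = trace(b) trace(a b) - trace(a)   [square of b] = y*z - x
trace(a^2 b a b) = trace(a) trace(b a b a) - trace(b a b)   [square of a] = x*z^2 - y*z - x
trace(b^-1 a^2 b a) = trace(a^2 b a) trace(b) - trace(a^2 b a b)   [inverse elimination on b] = x^2*y*z - x*y^2 - x*z^2 + x
next, trace(a b a^-1 b^-1 a) = trace(b^-1 a^2 b) trace(a) - trace(b^-1 a^2 b a)   [inverse elimination on a] = -x^2*y*z + x^3 + x*y^2 + x*z^2 - 3*x
trace(b a b a b) = trace(b) trace(a b a b) - trace(a b a)   [square of b] = y*z^2 - x*z - y
trace(b a b a b a) = trace(a b) trace(a b a b) - trace(a^-1 b^-1)   [split at a repeated a] = z^3 - 3*z
trace(a b a b a^-1 b) = trace(b a b a b) trace(a) - trace(b a b a b a)   [inverse elimination on a] = x*y*z^2 - x^2*z - z^3 - x*y + 3*z
trace(a b a^-1 b^-1 a b) = trace(a b a b a^-1) trace(b) - trace(a b a b a^-1 b)   [inverse elimination on b] = -x*y*z^2 + x^2*z + y^2*z + z^3 - 3*z
and trace(b a^-1 b^-1 a b^-1 a) = trace(a b a^-1 b^-1 a) trace(b) - trace(a b a^-1 b^-1 a b)   [inverse elimination on b] = -x^2*y^2*z + x^3*y + x*y^3 + 2*x*y*z^2 - x^2*z - y^2*z - z^3 - 3*x*y + 3*z

-x^2*y^2*z + x^3*y + x*y^3 + 2*x*y*z^2 - x^2*z - y^2*z - z^3 - 3*x*y + 3*z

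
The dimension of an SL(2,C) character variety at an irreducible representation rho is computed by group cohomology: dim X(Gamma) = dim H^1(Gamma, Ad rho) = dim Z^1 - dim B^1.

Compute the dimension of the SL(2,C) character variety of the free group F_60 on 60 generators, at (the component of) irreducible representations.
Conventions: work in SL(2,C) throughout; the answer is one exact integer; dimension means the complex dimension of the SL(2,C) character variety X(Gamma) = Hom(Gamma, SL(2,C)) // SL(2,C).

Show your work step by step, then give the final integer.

The free group F_60: 60 generators, no relators.
So Z^1 = (sl_2)^60 in full: dim Z^1 = 180.
dim B^1 = 3: the coboundary map is injective because an irreducible image has centralizer 0 in sl_2.
dim X = dim H^1 = dim Z^1 - dim B^1 = 180 - 3 = 177.

177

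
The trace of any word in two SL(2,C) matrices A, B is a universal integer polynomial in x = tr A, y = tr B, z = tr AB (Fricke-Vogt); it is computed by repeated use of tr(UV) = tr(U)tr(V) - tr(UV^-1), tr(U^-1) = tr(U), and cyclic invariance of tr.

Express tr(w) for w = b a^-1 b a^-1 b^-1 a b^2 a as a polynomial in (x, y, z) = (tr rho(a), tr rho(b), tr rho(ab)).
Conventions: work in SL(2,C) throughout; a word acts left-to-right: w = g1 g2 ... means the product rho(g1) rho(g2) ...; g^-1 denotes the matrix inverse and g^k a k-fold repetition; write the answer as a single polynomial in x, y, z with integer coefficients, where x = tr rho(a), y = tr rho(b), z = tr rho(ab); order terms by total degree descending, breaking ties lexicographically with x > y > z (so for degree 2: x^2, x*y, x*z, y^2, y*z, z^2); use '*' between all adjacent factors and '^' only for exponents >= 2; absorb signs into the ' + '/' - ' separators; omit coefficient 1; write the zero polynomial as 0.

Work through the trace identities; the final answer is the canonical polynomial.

-x^2*y^3*z^2 + 2*x^3*y^2*z + x*y^4*z + 2*x*y^2*z^3 - x^4*y - x^2*y^3 - 3*x^2*y*z^2 - y^3*z^2 - y*z^4 + x^3*z - 3*x*y^2*z + x*z^3 + 4*x^2*y + y^3 + 4*y*z^2 - 4*x*z - 3*y

tr(b a b) = tr(b)*tr(a b) - tr(a) = y*z - x
next, tr(b a b^2) = tr(b)*tr(b a b) - tr(b a) = y^2*z - x*y - z
next, tr(b^3 a b) = tr(b)*tr(b a b^2) - tr(b a b) = y^3*z - x*y^2 - 2*y*z + x
and tr(a b a b) = tr(a b)*tr(a b) - tr(1) = z^2 - 2
next, tr(a b a) = tr(a)*tr(b a) - tr(b) = x*z - y
next, tr(b a b a b) = tr(b)*tr(a b a b) - tr(a b a) = y*z^2 - x*z - y
tr(b^3 a b a) = tr(b)*tr(b a b a b) - tr(b a b a) = y^2*z^2 - x*y*z - y^2 - z^2 + 2
tr(b^2 a b a^-1 b) = tr(b^3 a b)*tr(a) - tr(b^3 a b a) = x*y^3*z - x^2*y^2 - y^2*z^2 - x*y*z + x^2 + y^2 + z^2 - 2
and tr(a^2) = tr(a)*tr(a) - tr(1) = x^2 - 2
tr(a b^2 a) = tr(b)*tr(a^2 b) - tr(a^2) = x*y*z - x^2 - y^2 + 2
and tr(b a b^2 a b) = tr(b)*tr(a b^2 a b) - tr(a b^2 a) = y^2*z^2 - 2*x*y*z + x^2 - 2
tr(b^2 a b^2 a b) = tr(b)*tr(b a b^2 a b) - tr(b a b^2 a) = y^3*z^2 - 2*x*y^2*z + x^2*y - y*z^2 + x*z - y
and tr(a b a b a b) = tr(b a)*tr(b a b a) - tr(b^-1 a^-1) = z^3 - 3*z
next, tr(a b a b a) = tr(a)*tr(b a b a) - tr(b a b) = x*z^2 - y*z - x
next, tr(a b^2 a b a b) = tr(b)*tr(a b a b a b) - tr(a b a b a) = y*z^3 - x*z^2 - 2*y*z + x
tr(a b a^2) = tr(a)*tr(a b a) - tr(a b) = x^2*z - x*y - z
tr(a b^2 a b a) = tr(b)*tr(a b a^2 b) - tr(a b a^2) = x*y*z^2 - x^2*z - y^2*z + z
next, tr(b^2 a b^2 a b a) = tr(b)*tr(a b^2 a b a b) - tr(a b^2 a b a) = y^2*z^3 - 2*x*y*z^2 + x^2*z - y^2*z + x*y - z
tr(b a b^2 a b a^-1 b) = tr(b^2 a b^2 a b)*tr(a) - tr(b^2 a b^2 a b a) = x*y^3*z^2 - 2*x^2*y^2*z - y^2*z^3 + x^3*y + x*y*z^2 + y^2*z - 2*x*y + z
next, tr(a b a b a b a b) = tr(b a b a)*tr(b a b a) - tr(1) = z^4 - 4*z^2 + 2
tr(a b a b a b a) = tr(a)*tr(b a b a b a) - tr(b a b a b) = x*z^3 - y*z^2 - 2*x*z + y
and tr(b a b a b^2 a b a) = tr(b)*tr(a b a b a b a b) - tr(a b a b a b a) = y*z^4 - x*z^3 - 3*y*z^2 + 2*x*z + y
next, tr(b a b^2 a b a^-1 b a) = tr(b a b a b^2 a b)*tr(a) - tr(b a b a b^2 a b a) = x*y^2*z^3 - 2*x^2*y*z^2 - y*z^4 + x^3*z - x*y^2*z + x*z^3 + x^2*y + 3*y*z^2 - 3*x*z - y
next, tr(a b^2 a b a^-1 b a^-1 b) = tr(b a b^2 a b a^-1 b)*tr(a) - tr(b a b^2 a b a^-1 b a) = x^2*y^3*z^2 - 2*x^3*y^2*z - 2*x*y^2*z^3 + x^4*y + 3*x^2*y*z^2 + y*z^4 - x^3*z + 2*x*y^2*z - x*z^3 - 3*x^2*y - 3*y*z^2 + 4*x*z + y
tr(b a^-1 b a^-1 b^-1 a b^2 a) = tr(a b^2 a b a^-1 b a^-1)*tr(b) - tr(a b^2 a b a^-1 b a^-1 b) = -x^2*y^3*z^2 + 2*x^3*y^2*z + x*y^4*z + 2*x*y^2*z^3 - x^4*y - x^2*y^3 - 3*x^2*y*z^2 - y^3*z^2 - y*z^4 + x^3*z - 3*x*y^2*z + x*z^3 + 4*x^2*y + y^3 + 4*y*z^2 - 4*x*z - 3*y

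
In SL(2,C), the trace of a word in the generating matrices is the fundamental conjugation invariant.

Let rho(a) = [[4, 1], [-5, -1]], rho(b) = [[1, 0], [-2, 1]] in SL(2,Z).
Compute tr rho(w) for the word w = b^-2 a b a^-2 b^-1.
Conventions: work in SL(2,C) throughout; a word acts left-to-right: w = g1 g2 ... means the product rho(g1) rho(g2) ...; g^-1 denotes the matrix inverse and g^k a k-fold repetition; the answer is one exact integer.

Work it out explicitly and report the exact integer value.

rho(b^-1) = [[1, 0], [2, 1]]
... * rho(b^-1) = [[1, 0], [2, 1]]  ->  [[1, 0], [4, 1]]
... * rho(a) = [[4, 1], [-5, -1]]  ->  [[4, 1], [11, 3]]
... * rho(b) = [[1, 0], [-2, 1]]  ->  [[2, 1], [5, 3]]
... * rho(a^-1) = [[-1, -1], [5, 4]]  ->  [[3, 2], [10, 7]]
... * rho(a^-1) = [[-1, -1], [5, 4]]  ->  [[7, 5], [25, 18]]
... * rho(b^-1) = [[1, 0], [2, 1]]  ->  [[17, 5], [61, 18]]
tr = 17 + 18 = 35

35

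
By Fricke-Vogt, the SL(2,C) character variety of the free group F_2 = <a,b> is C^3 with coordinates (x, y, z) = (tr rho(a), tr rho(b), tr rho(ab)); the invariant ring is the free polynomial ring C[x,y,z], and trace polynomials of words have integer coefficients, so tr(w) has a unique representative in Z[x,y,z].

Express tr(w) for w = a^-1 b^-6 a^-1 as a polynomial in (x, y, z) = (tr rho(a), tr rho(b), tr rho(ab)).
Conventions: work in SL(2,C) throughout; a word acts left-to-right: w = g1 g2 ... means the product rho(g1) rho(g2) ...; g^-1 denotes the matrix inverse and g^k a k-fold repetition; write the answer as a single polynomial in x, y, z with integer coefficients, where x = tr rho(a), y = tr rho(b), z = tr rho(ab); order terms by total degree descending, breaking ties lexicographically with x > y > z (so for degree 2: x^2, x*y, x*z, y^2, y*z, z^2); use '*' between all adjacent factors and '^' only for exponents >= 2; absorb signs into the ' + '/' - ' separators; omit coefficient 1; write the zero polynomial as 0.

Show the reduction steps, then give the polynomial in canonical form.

apply: trace(b^-1) = trace(b) = y
trace(b^-2) = trace(b^-1) trace(b) - trace(1)   [inverse elimination on b] = y^2 - 2
apply: trace(a b^-1) = trace(a) trace(b) - trace(a b)   [inverse elimination on b] = x*y - z
trace(b^-2 a) = trace(a b^-1) trace(b) - trace(a)   [inverse elimination on b] = x*y^2 - y*z - x
use: trace(b^-1 a^-1 b^-1) = trace(b^-2) trace(a) - trace(b^-2 a)   [inverse elimination on a] = y*z - x
use: trace(b^-3 a^-1) = trace(b^-1 a^-1 b^-1) trace(b) - trace(b^-1 a^-1)   [inverse elimination on b] = y^2*z - x*y - z
trace(a^-1 b^-4) = trace(b^-3 a^-1) trace(b) - trace(b^-3 a^-1 b)   [inverse elimination on b] = y^3*z - x*y^2 - 2*y*z + x
use: trace(b^-3) = trace(b^-2) trace(b) - trace(b^-1)   [inverse elimination on b] = y^3 - 3*y
use: trace(b^-4) = trace(b^-3) trace(b) - trace(b^-2)   [inverse elimination on b] = y^4 - 4*y^2 + 2
apply: trace(b^-4 a^-2) = trace(a^-1 b^-4) trace(a) - trace(a^-1 b^-4 a)   [inverse elimination on a] = x*y^3*z - x^2*y^2 - y^4 - 2*x*y*z + x^2 + 4*y^2 - 2
trace(b^-2 a^-2) = trace(b^-2 a^-1) trace(a) - trace(b^-2)   [inverse elimination on a] = x*y*z - x^2 - y^2 + 2
apply: trace(b^-1 a^-2) = trace(a^-1 b^-1) trace(a) - trace(a^-1 b^-1 a)   [inverse elimination on a] = x*z - y
trace(b^-3 a^-2) = trace(b^-2 a^-2) trace(b) - trace(b^-2 a^-2 b)   [inverse elimination on b] = x*y^2*z - x^2*y - y^3 - x*z + 3*y
use: trace(b^-1 a^-2 b^-4) = trace(b^-4 a^-2) trace(b) - trace(b^-4 a^-2 b)   [inverse elimination on b] = x*y^4*z - x^2*y^3 - y^5 - 3*x*y^2*z + 2*x^2*y + 5*y^3 + x*z - 5*y
use: trace(a^-1 b^-6 a^-1) = trace(b^-1 a^-2 b^-4) trace(b) - trace(b^-1 a^-2 b^-3)   [inverse elimination on b] = x*y^5*z - x^2*y^4 - y^6 - 4*x*y^3*z + 3*x^2*y^2 + 6*y^4 + 3*x*y*z - x^2 - 9*y^2 + 2

x*y^5*z - x^2*y^4 - y^6 - 4*x*y^3*z + 3*x^2*y^2 + 6*y^4 + 3*x*y*z - x^2 - 9*y^2 + 2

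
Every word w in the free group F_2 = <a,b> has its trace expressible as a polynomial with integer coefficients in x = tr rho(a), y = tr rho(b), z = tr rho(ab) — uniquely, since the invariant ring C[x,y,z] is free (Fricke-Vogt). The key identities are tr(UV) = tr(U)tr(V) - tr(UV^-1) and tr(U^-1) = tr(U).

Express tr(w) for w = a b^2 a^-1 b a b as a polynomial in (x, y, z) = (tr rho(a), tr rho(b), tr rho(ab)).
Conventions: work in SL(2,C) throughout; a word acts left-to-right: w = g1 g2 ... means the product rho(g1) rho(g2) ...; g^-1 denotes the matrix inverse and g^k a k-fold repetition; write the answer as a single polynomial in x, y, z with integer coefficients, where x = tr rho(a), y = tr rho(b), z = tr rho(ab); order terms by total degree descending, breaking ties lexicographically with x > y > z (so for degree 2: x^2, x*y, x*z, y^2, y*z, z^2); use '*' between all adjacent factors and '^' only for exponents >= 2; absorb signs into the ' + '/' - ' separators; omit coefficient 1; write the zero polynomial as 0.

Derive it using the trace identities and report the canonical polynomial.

x*y^2*z^2 - x^2*y*z - y*z^3 - x*y^2 + 2*y*z + x

tr(a b a b) = tr(a b) * tr(a b) - tr(1)   [split at a repeated a] = z^2 - 2
next, tr(a b a) = tr(a) * tr(b a) - tr(b)   [square of a] = x*z - y
tr(b a b a b) = tr(b) * tr(a b a b) - tr(a b a)   [square of b] = y*z^2 - x*z - y
tr(b a b a b^2) = tr(b) * tr(b a b a b) - tr(b a b a)   [square of b] = y^2*z^2 - x*y*z - y^2 - z^2 + 2
and tr(a b a b a b) = tr(a b) * tr(a b a b) - tr(a^-1 b^-1)   [split at a repeated a] = z^3 - 3*z
next, tr(b a b) = tr(b) * tr(a b) - tr(a)   [square of b] = y*z - x
and tr(a b a b a) = tr(a) * tr(b a b a) - tr(b a b)   [square of a] = x*z^2 - y*z - x
tr(b a b a b^2 a) = tr(b) * tr(a b a b a b) - tr(a b a b a)   [square of b] = y*z^3 - x*z^2 - 2*y*z + x
tr(a b^2 a^-1 b a b) = tr(b a b a b^2) * tr(a) - tr(b a b a b^2 a)   [inverse elimination on a] = x*y^2*z^2 - x^2*y*z - y*z^3 - x*y^2 + 2*y*z + x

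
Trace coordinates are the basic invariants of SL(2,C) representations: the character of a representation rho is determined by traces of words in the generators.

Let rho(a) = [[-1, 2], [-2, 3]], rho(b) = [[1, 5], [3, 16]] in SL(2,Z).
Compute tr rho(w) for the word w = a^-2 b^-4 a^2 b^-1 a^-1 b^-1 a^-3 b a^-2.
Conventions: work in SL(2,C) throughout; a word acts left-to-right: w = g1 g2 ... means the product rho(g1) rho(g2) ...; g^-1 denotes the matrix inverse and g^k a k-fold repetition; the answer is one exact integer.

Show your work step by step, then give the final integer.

rho(a^-1) = [[3, -2], [2, -1]]
... * rho(a^-1) = [[3, -2], [2, -1]]  ->  [[5, -4], [4, -3]]
... * rho(b^-1) = [[16, -5], [-3, 1]]  ->  [[92, -29], [73, -23]]
... * rho(b^-1) = [[16, -5], [-3, 1]]  ->  [[1559, -489], [1237, -388]]
... * rho(b^-1) = [[16, -5], [-3, 1]]  ->  [[26411, -8284], [20956, -6573]]
... * rho(b^-1) = [[16, -5], [-3, 1]]  ->  [[447428, -140339], [355015, -111353]]
... * rho(a) = [[-1, 2], [-2, 3]]  ->  [[-166750, 473839], [-132309, 375971]]
... * rho(a) = [[-1, 2], [-2, 3]]  ->  [[-780928, 1088017], [-619633, 863295]]
... * rho(b^-1) = [[16, -5], [-3, 1]]  ->  [[-15758899, 4992657], [-12504013, 3961460]]
... * rho(a^-1) = [[3, -2], [2, -1]]  ->  [[-37291383, 26525141], [-29589119, 21046566]]
... * rho(b^-1) = [[16, -5], [-3, 1]]  ->  [[-676237551, 212982056], [-536565602, 168992161]]
... * rho(a^-1) = [[3, -2], [2, -1]]  ->  [[-1602748541, 1139493046], [-1271712484, 904139043]]
... * rho(a^-1) = [[3, -2], [2, -1]]  ->  [[-2529259531, 2066004036], [-2006859366, 1639285925]]
... * rho(a^-1) = [[3, -2], [2, -1]]  ->  [[-3455770521, 2992515026], [-2742006248, 2374432807]]
... * rho(b) = [[1, 5], [3, 16]]  ->  [[5521774557, 30601387811], [4381292173, 24280893672]]
... * rho(a^-1) = [[3, -2], [2, -1]]  ->  [[77768099293, -41644936925], [61705663863, -33043478018]]
... * rho(a^-1) = [[3, -2], [2, -1]]  ->  [[150014424029, -113891261661], [119030035553, -90367849708]]
tr = 150014424029 + -90367849708 = 59646574321

59646574321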